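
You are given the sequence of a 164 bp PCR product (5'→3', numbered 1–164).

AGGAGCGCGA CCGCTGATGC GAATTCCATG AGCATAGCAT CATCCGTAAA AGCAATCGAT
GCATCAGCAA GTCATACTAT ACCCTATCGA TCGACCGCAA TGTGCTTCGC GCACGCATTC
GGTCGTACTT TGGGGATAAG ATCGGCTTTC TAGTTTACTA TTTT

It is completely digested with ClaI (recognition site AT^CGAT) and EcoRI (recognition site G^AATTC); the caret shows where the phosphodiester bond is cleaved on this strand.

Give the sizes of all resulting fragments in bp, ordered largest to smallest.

ClaI sites (ATCGAT) start at positions 55, 86.
ClaI cuts after base 2 of each site, so after positions 56, 87.
The EcoRI site (GAATTC) starts at position 21.
EcoRI cuts after the first base of each site, so after position 21.
Combined cut positions: 21, 56, 87.
Linear molecule, 3 cuts → 4 fragments:
  1–21 → 21 bp
  22–56 → 35 bp
  57–87 → 31 bp
  88–164 → 77 bp
Sorted largest to smallest: 77, 35, 31, 21 bp.

77, 35, 31, 21 bp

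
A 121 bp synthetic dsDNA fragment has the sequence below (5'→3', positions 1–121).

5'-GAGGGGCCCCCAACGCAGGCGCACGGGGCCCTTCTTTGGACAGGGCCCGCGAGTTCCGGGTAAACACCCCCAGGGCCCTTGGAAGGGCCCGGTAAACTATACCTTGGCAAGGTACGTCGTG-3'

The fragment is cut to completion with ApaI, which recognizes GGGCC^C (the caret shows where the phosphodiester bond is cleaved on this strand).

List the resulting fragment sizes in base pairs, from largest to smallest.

ApaI sites (GGGCCC) start at positions 4, 26, 43, 73, 85.
ApaI cuts after base 5 of each site (before the last base), so after positions 8, 30, 47, 77, 89.
Linear molecule, 5 cuts → 6 fragments:
  1–8 → 8 bp
  9–30 → 22 bp
  31–47 → 17 bp
  48–77 → 30 bp
  78–89 → 12 bp
  90–121 → 32 bp
Sorted largest to smallest: 32, 30, 22, 17, 12, 8 bp.

32, 30, 22, 17, 12, 8 bp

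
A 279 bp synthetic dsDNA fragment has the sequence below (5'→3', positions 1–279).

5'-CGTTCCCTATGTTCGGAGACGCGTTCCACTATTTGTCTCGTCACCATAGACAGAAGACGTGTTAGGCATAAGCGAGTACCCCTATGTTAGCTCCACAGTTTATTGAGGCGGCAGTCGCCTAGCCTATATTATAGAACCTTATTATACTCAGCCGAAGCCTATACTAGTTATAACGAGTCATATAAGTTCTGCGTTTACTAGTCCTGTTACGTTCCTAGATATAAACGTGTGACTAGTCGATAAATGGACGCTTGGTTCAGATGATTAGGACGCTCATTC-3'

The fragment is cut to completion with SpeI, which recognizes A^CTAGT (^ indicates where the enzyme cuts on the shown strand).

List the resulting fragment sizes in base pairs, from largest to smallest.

SpeI sites (ACTAGT) start at positions 163, 197, 232.
SpeI cuts after the first base of each site, so after positions 163, 197, 232.
Linear molecule, 3 cuts → 4 fragments:
  1–163 → 163 bp
  164–197 → 34 bp
  198–232 → 35 bp
  233–279 → 47 bp
Sorted largest to smallest: 163, 47, 35, 34 bp.

163, 47, 35, 34 bp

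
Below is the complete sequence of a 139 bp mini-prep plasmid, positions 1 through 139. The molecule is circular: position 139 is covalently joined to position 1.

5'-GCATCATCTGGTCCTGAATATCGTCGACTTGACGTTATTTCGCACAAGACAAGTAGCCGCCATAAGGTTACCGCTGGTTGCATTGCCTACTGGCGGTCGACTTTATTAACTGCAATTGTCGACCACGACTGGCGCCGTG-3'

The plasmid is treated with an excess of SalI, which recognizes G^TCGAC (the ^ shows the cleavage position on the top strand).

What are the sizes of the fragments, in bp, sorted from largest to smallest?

SalI sites (GTCGAC) start at positions 23, 96, 118.
SalI cuts after the first base of each site, so after positions 23, 96, 118.
Circular molecule, 3 cuts → 3 fragments:
  24–96 → 73 bp
  97–118 → 22 bp
  119–139 then 1–23 → 21 + 23 = 44 bp
Sorted largest to smallest: 73, 44, 22 bp.

73, 44, 22 bp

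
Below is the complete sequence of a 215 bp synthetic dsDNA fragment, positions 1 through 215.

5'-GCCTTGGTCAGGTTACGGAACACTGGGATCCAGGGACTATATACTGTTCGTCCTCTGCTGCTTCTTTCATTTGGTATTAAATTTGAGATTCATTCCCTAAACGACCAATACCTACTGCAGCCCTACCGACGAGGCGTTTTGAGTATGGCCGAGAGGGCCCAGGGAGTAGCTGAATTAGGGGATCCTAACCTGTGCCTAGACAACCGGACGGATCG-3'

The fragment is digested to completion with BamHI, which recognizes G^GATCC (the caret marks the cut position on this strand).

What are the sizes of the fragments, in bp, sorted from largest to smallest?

154, 35, 26 bp

BamHI sites (GGATCC) start at positions 26, 180.
BamHI cuts after the first base of each site, so after positions 26, 180.
Linear molecule, 2 cuts → 3 fragments:
  1–26 → 26 bp
  27–180 → 154 bp
  181–215 → 35 bp
Sorted largest to smallest: 154, 35, 26 bp.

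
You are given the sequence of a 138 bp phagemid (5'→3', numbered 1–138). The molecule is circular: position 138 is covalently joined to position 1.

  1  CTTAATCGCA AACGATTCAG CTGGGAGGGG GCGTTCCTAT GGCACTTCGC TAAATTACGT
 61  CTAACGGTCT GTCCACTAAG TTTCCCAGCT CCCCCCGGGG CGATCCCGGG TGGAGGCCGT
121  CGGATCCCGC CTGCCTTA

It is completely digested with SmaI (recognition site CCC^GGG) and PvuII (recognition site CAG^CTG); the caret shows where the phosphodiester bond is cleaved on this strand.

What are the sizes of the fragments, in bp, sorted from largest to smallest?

76, 51, 11 bp

SmaI sites (CCCGGG) start at positions 94, 105.
SmaI cuts after base 3 of each site, so after positions 96, 107.
The PvuII site (CAGCTG) starts at position 18.
PvuII cuts after base 3 of each site, so after position 20.
Combined cut positions: 20, 96, 107.
Circular molecule, 3 cuts → 3 fragments:
  21–96 → 76 bp
  97–107 → 11 bp
  108–138 then 1–20 → 31 + 20 = 51 bp
Sorted largest to smallest: 76, 51, 11 bp.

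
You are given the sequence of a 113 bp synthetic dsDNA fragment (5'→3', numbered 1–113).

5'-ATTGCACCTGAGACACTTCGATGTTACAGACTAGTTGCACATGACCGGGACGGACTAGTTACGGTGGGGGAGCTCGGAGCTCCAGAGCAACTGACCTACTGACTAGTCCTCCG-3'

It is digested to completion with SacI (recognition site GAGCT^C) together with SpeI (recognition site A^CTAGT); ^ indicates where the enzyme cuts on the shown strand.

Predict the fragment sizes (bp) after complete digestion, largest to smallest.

30, 24, 21, 20, 11, 7 bp

SacI sites (GAGCTC) start at positions 70, 77.
SacI cuts after base 5 of each site (before the last base), so after positions 74, 81.
SpeI sites (ACTAGT) start at positions 30, 54, 102.
SpeI cuts after the first base of each site, so after positions 30, 54, 102.
Combined cut positions: 30, 54, 74, 81, 102.
Linear molecule, 5 cuts → 6 fragments:
  1–30 → 30 bp
  31–54 → 24 bp
  55–74 → 20 bp
  75–81 → 7 bp
  82–102 → 21 bp
  103–113 → 11 bp
Sorted largest to smallest: 30, 24, 21, 20, 11, 7 bp.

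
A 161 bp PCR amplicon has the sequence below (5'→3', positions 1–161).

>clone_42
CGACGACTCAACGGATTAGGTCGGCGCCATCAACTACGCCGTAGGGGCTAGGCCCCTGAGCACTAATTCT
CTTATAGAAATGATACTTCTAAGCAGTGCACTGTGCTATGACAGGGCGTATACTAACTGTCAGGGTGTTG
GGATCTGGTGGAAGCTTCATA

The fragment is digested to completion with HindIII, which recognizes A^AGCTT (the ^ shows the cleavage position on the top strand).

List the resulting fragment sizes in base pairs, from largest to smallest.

152, 9 bp

The HindIII site (AAGCTT) starts at position 152.
HindIII cuts after the first base of each site, so after position 152.
Linear molecule, 1 cut → 2 fragments:
  1–152 → 152 bp
  153–161 → 9 bp
Sorted largest to smallest: 152, 9 bp.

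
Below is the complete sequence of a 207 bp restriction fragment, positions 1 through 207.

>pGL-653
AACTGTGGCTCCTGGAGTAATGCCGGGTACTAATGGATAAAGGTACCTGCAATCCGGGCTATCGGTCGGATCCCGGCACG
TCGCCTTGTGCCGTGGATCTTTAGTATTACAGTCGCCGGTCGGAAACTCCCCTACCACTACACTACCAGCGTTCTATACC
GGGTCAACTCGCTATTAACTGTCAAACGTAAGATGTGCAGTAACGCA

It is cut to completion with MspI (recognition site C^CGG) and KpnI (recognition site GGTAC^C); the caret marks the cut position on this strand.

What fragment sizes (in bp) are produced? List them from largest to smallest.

MspI sites (CCGG) start at positions 23, 54, 73, 116, 159.
MspI cuts after the first base of each site, so after positions 23, 54, 73, 116, 159.
The KpnI site (GGTACC) starts at position 42.
KpnI cuts after base 5 of each site (before the last base), so after position 46.
Combined cut positions: 23, 46, 54, 73, 116, 159.
Linear molecule, 6 cuts → 7 fragments:
  1–23 → 23 bp
  24–46 → 23 bp
  47–54 → 8 bp
  55–73 → 19 bp
  74–116 → 43 bp
  117–159 → 43 bp
  160–207 → 48 bp
Sorted largest to smallest: 48, 43, 43, 23, 23, 19, 8 bp.

48, 43, 43, 23, 23, 19, 8 bp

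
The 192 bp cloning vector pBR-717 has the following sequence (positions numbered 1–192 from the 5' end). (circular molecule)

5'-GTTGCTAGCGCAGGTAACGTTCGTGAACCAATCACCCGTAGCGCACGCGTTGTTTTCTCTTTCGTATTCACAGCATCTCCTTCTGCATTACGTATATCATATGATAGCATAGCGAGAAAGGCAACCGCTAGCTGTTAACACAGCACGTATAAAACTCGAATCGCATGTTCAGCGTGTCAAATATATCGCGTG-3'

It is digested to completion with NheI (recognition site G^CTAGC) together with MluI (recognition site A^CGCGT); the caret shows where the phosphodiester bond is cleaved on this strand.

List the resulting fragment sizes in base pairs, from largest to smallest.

82, 69, 41 bp

NheI sites (GCTAGC) start at positions 4, 127.
NheI cuts after the first base of each site, so after positions 4, 127.
The MluI site (ACGCGT) starts at position 45.
MluI cuts after the first base of each site, so after position 45.
Combined cut positions: 4, 45, 127.
Circular molecule, 3 cuts → 3 fragments:
  5–45 → 41 bp
  46–127 → 82 bp
  128–192 then 1–4 → 65 + 4 = 69 bp
Sorted largest to smallest: 82, 69, 41 bp.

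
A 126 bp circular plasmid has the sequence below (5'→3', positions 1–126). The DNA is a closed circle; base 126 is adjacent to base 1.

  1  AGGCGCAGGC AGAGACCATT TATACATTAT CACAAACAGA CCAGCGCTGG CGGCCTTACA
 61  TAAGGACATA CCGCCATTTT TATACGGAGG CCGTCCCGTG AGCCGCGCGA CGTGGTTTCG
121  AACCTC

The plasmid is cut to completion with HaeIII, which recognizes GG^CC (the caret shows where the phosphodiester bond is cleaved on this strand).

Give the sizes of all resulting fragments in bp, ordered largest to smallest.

89, 37 bp

HaeIII sites (GGCC) start at positions 52, 89.
HaeIII cuts after base 2 of each site, so after positions 53, 90.
Circular molecule, 2 cuts → 2 fragments:
  54–90 → 37 bp
  91–126 then 1–53 → 36 + 53 = 89 bp
Sorted largest to smallest: 89, 37 bp.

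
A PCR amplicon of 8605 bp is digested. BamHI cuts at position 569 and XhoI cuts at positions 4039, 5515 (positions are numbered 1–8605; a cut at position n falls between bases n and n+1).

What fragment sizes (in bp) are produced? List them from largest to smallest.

Combined cut positions (sorted): 569, 4039, 5515.
Linear molecule, 3 cuts → 4 fragments:
  569 − 0 = 569 bp
  4039 − 569 = 3470 bp
  5515 − 4039 = 1476 bp
  8605 − 5515 = 3090 bp
Sorted largest to smallest: 3470, 3090, 1476, 569 bp.

3470, 3090, 1476, 569 bp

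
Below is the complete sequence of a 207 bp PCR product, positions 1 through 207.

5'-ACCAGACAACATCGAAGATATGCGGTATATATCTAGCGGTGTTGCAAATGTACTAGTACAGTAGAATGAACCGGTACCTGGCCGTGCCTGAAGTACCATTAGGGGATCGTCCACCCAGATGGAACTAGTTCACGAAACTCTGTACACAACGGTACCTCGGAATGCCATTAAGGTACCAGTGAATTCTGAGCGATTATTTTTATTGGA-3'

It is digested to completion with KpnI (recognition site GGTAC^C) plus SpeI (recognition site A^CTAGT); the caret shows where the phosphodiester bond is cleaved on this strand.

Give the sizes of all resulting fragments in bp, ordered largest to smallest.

52, 47, 31, 31, 25, 21 bp

KpnI sites (GGTACC) start at positions 73, 151, 172.
KpnI cuts after base 5 of each site (before the last base), so after positions 77, 155, 176.
SpeI sites (ACTAGT) start at positions 52, 124.
SpeI cuts after the first base of each site, so after positions 52, 124.
Combined cut positions: 52, 77, 124, 155, 176.
Linear molecule, 5 cuts → 6 fragments:
  1–52 → 52 bp
  53–77 → 25 bp
  78–124 → 47 bp
  125–155 → 31 bp
  156–176 → 21 bp
  177–207 → 31 bp
Sorted largest to smallest: 52, 47, 31, 31, 25, 21 bp.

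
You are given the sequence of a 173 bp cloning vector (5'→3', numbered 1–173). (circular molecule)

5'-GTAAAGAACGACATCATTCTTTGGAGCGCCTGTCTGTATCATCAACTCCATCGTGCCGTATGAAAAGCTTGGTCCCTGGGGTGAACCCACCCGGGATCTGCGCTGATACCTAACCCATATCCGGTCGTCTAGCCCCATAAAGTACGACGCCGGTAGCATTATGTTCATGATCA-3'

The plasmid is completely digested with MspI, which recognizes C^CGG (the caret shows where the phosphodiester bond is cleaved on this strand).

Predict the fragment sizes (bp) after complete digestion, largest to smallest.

MspI sites (CCGG) start at positions 91, 121, 150.
MspI cuts after the first base of each site, so after positions 91, 121, 150.
Circular molecule, 3 cuts → 3 fragments:
  92–121 → 30 bp
  122–150 → 29 bp
  151–173 then 1–91 → 23 + 91 = 114 bp
Sorted largest to smallest: 114, 30, 29 bp.

114, 30, 29 bp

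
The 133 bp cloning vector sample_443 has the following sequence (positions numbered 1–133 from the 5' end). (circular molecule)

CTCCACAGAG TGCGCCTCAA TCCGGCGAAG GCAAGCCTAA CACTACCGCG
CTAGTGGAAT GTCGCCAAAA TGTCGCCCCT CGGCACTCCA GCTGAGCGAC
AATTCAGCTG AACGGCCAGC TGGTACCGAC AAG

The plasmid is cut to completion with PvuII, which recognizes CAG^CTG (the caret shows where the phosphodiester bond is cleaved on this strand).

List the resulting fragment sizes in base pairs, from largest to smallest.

PvuII sites (CAGCTG) start at positions 89, 105, 117.
PvuII cuts after base 3 of each site, so after positions 91, 107, 119.
Circular molecule, 3 cuts → 3 fragments:
  92–107 → 16 bp
  108–119 → 12 bp
  120–133 then 1–91 → 14 + 91 = 105 bp
Sorted largest to smallest: 105, 16, 12 bp.

105, 16, 12 bp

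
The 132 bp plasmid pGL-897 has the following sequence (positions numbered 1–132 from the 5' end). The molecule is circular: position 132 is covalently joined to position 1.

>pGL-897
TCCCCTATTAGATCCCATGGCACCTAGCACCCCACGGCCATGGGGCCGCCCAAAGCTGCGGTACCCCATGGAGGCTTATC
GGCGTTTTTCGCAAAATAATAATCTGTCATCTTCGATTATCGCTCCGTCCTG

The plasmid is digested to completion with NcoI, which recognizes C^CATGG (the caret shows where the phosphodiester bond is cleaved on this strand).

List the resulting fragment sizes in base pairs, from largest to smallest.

81, 28, 23 bp

NcoI sites (CCATGG) start at positions 15, 38, 66.
NcoI cuts after the first base of each site, so after positions 15, 38, 66.
Circular molecule, 3 cuts → 3 fragments:
  16–38 → 23 bp
  39–66 → 28 bp
  67–132 then 1–15 → 66 + 15 = 81 bp
Sorted largest to smallest: 81, 28, 23 bp.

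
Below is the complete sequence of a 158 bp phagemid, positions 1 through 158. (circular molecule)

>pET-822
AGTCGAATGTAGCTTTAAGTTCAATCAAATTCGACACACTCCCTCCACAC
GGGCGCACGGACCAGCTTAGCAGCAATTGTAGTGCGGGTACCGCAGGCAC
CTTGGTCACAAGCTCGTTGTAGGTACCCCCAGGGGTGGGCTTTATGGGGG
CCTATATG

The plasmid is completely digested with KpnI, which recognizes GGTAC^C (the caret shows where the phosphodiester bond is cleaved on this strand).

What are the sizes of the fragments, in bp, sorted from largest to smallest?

KpnI sites (GGTACC) start at positions 87, 122.
KpnI cuts after base 5 of each site (before the last base), so after positions 91, 126.
Circular molecule, 2 cuts → 2 fragments:
  92–126 → 35 bp
  127–158 then 1–91 → 32 + 91 = 123 bp
Sorted largest to smallest: 123, 35 bp.

123, 35 bp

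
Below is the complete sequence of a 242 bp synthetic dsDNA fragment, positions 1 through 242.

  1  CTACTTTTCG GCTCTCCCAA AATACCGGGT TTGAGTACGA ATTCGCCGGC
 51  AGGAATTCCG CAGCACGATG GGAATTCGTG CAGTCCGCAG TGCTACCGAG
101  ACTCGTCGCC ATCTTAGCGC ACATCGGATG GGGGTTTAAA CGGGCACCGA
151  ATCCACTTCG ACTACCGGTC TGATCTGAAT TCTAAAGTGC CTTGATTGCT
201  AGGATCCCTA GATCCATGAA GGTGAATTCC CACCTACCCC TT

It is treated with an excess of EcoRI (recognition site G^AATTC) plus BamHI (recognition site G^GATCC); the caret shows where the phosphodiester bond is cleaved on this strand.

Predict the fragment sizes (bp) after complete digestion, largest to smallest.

EcoRI sites (GAATTC) start at positions 39, 53, 72, 177, 224.
EcoRI cuts after the first base of each site, so after positions 39, 53, 72, 177, 224.
The BamHI site (GGATCC) starts at position 202.
BamHI cuts after the first base of each site, so after position 202.
Combined cut positions: 39, 53, 72, 177, 202, 224.
Linear molecule, 6 cuts → 7 fragments:
  1–39 → 39 bp
  40–53 → 14 bp
  54–72 → 19 bp
  73–177 → 105 bp
  178–202 → 25 bp
  203–224 → 22 bp
  225–242 → 18 bp
Sorted largest to smallest: 105, 39, 25, 22, 19, 18, 14 bp.

105, 39, 25, 22, 19, 18, 14 bp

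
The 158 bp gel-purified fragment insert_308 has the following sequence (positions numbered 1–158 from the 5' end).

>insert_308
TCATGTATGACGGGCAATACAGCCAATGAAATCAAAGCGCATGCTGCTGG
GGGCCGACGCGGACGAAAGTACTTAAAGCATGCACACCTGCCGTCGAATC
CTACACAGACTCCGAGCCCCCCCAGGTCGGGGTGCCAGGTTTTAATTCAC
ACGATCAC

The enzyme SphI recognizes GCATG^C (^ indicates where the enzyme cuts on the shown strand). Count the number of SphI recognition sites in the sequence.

GCATGC occurs starting at positions 39, 78.
SphI cuts at 2 sites.

2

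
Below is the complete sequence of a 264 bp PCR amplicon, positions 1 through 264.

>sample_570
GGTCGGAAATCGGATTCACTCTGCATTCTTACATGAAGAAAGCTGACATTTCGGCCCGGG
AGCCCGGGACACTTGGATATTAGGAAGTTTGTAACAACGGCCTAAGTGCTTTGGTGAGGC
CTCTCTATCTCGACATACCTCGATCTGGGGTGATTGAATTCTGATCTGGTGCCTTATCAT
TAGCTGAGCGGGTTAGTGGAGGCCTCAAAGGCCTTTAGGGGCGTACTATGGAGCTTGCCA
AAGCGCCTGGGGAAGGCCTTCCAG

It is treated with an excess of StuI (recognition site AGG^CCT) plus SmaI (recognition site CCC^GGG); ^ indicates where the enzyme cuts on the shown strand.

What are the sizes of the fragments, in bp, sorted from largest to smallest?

83, 57, 54, 45, 9, 8, 8 bp

StuI sites (AGGCCT) start at positions 117, 200, 209, 254.
StuI cuts after base 3 of each site, so after positions 119, 202, 211, 256.
SmaI sites (CCCGGG) start at positions 55, 63.
SmaI cuts after base 3 of each site, so after positions 57, 65.
Combined cut positions: 57, 65, 119, 202, 211, 256.
Linear molecule, 6 cuts → 7 fragments:
  1–57 → 57 bp
  58–65 → 8 bp
  66–119 → 54 bp
  120–202 → 83 bp
  203–211 → 9 bp
  212–256 → 45 bp
  257–264 → 8 bp
Sorted largest to smallest: 83, 57, 54, 45, 9, 8, 8 bp.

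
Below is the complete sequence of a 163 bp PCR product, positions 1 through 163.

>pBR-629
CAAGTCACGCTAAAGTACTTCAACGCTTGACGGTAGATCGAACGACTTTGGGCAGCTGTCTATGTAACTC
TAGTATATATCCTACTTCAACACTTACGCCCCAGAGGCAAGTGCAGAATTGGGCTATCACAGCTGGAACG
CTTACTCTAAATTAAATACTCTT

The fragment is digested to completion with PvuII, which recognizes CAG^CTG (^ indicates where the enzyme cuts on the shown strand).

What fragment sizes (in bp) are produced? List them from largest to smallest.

PvuII sites (CAGCTG) start at positions 53, 130.
PvuII cuts after base 3 of each site, so after positions 55, 132.
Linear molecule, 2 cuts → 3 fragments:
  1–55 → 55 bp
  56–132 → 77 bp
  133–163 → 31 bp
Sorted largest to smallest: 77, 55, 31 bp.

77, 55, 31 bp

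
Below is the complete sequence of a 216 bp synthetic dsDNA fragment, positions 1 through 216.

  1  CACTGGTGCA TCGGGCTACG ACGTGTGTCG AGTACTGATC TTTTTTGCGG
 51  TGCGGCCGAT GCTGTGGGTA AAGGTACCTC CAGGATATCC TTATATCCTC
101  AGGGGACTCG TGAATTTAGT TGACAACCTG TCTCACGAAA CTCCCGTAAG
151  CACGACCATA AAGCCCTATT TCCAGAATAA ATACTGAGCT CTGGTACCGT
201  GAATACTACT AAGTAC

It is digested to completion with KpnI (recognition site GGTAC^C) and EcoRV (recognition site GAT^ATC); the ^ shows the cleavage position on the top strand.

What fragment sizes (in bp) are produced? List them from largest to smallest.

KpnI sites (GGTACC) start at positions 73, 193.
KpnI cuts after base 5 of each site (before the last base), so after positions 77, 197.
The EcoRV site (GATATC) starts at position 84.
EcoRV cuts after base 3 of each site, so after position 86.
Combined cut positions: 77, 86, 197.
Linear molecule, 3 cuts → 4 fragments:
  1–77 → 77 bp
  78–86 → 9 bp
  87–197 → 111 bp
  198–216 → 19 bp
Sorted largest to smallest: 111, 77, 19, 9 bp.

111, 77, 19, 9 bp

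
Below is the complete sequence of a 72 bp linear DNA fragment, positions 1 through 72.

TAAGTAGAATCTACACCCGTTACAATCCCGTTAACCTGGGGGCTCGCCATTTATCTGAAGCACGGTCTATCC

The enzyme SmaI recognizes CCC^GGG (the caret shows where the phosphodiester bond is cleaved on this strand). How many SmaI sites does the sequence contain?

No occurrence of CCCGGG is present in the sequence.
SmaI does not cut: 0 sites.

0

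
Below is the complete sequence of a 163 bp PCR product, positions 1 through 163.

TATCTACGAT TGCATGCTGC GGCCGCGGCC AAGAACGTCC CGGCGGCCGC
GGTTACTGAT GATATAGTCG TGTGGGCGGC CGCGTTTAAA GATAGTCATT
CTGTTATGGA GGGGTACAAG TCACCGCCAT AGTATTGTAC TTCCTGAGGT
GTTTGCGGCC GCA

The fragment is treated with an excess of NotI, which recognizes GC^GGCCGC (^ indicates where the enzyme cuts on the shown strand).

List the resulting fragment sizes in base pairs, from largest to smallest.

79, 33, 24, 20, 7 bp

NotI sites (GCGGCCGC) start at positions 19, 43, 76, 155.
NotI cuts after base 2 of each site, so after positions 20, 44, 77, 156.
Linear molecule, 4 cuts → 5 fragments:
  1–20 → 20 bp
  21–44 → 24 bp
  45–77 → 33 bp
  78–156 → 79 bp
  157–163 → 7 bp
Sorted largest to smallest: 79, 33, 24, 20, 7 bp.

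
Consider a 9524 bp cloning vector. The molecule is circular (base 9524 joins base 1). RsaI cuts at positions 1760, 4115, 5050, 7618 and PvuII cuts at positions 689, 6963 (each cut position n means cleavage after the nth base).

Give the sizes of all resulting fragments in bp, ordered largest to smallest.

2595, 2355, 1913, 1071, 935, 655 bp

Combined cut positions (sorted): 689, 1760, 4115, 5050, 6963, 7618.
Circular molecule, 6 cuts → 6 fragments:
  1760 − 689 = 1071 bp
  4115 − 1760 = 2355 bp
  5050 − 4115 = 935 bp
  6963 − 5050 = 1913 bp
  7618 − 6963 = 655 bp
  wrap: 9524 − 7618 + 689 = 2595 bp
Sorted largest to smallest: 2595, 2355, 1913, 1071, 935, 655 bp.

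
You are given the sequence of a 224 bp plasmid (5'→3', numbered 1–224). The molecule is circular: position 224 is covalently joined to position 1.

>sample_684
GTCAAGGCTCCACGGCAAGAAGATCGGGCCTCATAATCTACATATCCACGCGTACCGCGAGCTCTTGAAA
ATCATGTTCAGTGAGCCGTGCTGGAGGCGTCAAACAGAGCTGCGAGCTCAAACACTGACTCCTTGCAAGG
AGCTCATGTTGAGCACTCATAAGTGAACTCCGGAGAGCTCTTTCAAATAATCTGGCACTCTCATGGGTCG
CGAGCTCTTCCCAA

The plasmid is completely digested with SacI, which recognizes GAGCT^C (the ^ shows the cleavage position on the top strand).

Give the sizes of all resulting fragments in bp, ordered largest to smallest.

71, 55, 37, 35, 26 bp

SacI sites (GAGCTC) start at positions 59, 114, 140, 175, 212.
SacI cuts after base 5 of each site (before the last base), so after positions 63, 118, 144, 179, 216.
Circular molecule, 5 cuts → 5 fragments:
  64–118 → 55 bp
  119–144 → 26 bp
  145–179 → 35 bp
  180–216 → 37 bp
  217–224 then 1–63 → 8 + 63 = 71 bp
Sorted largest to smallest: 71, 55, 37, 35, 26 bp.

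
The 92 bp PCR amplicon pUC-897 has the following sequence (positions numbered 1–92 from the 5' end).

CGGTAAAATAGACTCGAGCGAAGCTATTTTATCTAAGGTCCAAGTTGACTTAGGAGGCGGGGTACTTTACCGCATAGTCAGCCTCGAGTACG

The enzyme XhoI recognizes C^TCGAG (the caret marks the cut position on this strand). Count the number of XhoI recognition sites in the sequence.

CTCGAG occurs starting at positions 13, 83.
XhoI cuts at 2 sites.

2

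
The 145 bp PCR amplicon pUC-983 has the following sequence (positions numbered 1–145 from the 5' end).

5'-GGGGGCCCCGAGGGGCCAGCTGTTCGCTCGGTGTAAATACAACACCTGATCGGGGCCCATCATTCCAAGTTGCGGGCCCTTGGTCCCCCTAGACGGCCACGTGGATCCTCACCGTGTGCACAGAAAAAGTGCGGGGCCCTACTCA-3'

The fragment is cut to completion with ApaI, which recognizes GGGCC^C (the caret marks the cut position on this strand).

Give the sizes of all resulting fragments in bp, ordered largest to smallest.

60, 50, 21, 7, 7 bp

ApaI sites (GGGCCC) start at positions 3, 53, 74, 134.
ApaI cuts after base 5 of each site (before the last base), so after positions 7, 57, 78, 138.
Linear molecule, 4 cuts → 5 fragments:
  1–7 → 7 bp
  8–57 → 50 bp
  58–78 → 21 bp
  79–138 → 60 bp
  139–145 → 7 bp
Sorted largest to smallest: 60, 50, 21, 7, 7 bp.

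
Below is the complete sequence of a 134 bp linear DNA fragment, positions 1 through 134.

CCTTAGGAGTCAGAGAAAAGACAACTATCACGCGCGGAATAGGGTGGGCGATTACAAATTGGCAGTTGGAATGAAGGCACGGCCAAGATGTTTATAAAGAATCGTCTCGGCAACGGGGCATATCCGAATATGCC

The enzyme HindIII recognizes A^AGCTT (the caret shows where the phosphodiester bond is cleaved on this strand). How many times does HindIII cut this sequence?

0

No occurrence of AAGCTT is present in the sequence.
HindIII does not cut: 0 sites.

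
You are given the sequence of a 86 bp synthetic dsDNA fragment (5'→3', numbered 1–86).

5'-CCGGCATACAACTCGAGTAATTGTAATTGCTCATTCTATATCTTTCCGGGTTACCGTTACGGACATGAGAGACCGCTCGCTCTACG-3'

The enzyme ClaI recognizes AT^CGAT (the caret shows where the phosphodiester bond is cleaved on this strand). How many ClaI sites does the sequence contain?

No occurrence of ATCGAT is present in the sequence.
ClaI does not cut: 0 sites.

0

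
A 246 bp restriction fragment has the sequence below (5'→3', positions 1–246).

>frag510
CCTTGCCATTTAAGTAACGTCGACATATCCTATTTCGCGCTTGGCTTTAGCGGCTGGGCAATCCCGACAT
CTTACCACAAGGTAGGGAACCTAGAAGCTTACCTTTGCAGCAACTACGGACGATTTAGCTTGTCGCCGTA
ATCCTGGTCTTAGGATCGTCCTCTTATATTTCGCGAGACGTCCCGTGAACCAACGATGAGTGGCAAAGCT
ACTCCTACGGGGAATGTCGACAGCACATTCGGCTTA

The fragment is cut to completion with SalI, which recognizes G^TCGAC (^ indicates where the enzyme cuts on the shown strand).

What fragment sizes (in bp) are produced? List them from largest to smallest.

207, 20, 19 bp

SalI sites (GTCGAC) start at positions 19, 226.
SalI cuts after the first base of each site, so after positions 19, 226.
Linear molecule, 2 cuts → 3 fragments:
  1–19 → 19 bp
  20–226 → 207 bp
  227–246 → 20 bp
Sorted largest to smallest: 207, 20, 19 bp.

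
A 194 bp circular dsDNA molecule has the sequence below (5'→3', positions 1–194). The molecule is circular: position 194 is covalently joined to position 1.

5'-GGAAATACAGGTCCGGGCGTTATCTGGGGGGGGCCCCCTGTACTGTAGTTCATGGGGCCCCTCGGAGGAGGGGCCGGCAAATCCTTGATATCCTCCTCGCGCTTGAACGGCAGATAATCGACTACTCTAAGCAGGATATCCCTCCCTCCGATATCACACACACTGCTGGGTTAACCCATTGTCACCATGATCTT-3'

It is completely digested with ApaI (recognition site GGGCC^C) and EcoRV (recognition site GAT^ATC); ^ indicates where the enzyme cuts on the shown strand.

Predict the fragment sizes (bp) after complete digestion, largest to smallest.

ApaI sites (GGGCCC) start at positions 31, 55.
ApaI cuts after base 5 of each site (before the last base), so after positions 35, 59.
EcoRV sites (GATATC) start at positions 87, 135, 150.
EcoRV cuts after base 3 of each site, so after positions 89, 137, 152.
Combined cut positions: 35, 59, 89, 137, 152.
Circular molecule, 5 cuts → 5 fragments:
  36–59 → 24 bp
  60–89 → 30 bp
  90–137 → 48 bp
  138–152 → 15 bp
  153–194 then 1–35 → 42 + 35 = 77 bp
Sorted largest to smallest: 77, 48, 30, 24, 15 bp.

77, 48, 30, 24, 15 bp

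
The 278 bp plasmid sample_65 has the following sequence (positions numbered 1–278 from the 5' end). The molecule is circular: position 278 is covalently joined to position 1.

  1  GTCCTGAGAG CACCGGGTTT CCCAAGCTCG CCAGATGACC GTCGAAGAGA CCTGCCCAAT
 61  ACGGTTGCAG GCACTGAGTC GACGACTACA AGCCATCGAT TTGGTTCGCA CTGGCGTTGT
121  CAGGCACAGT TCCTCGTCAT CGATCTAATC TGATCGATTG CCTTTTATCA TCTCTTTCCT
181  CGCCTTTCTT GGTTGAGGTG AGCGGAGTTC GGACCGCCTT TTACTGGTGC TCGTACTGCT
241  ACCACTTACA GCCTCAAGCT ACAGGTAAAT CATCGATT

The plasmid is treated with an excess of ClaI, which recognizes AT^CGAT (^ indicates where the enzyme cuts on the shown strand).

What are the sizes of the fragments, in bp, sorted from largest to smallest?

ClaI sites (ATCGAT) start at positions 95, 139, 153, 272.
ClaI cuts after base 2 of each site, so after positions 96, 140, 154, 273.
Circular molecule, 4 cuts → 4 fragments:
  97–140 → 44 bp
  141–154 → 14 bp
  155–273 → 119 bp
  274–278 then 1–96 → 5 + 96 = 101 bp
Sorted largest to smallest: 119, 101, 44, 14 bp.

119, 101, 44, 14 bp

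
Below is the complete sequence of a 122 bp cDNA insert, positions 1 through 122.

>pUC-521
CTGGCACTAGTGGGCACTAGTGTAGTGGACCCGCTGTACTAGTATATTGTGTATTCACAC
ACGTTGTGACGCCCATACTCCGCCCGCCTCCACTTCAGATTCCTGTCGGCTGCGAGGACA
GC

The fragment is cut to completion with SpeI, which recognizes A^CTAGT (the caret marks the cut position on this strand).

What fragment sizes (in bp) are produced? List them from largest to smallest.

SpeI sites (ACTAGT) start at positions 6, 16, 38.
SpeI cuts after the first base of each site, so after positions 6, 16, 38.
Linear molecule, 3 cuts → 4 fragments:
  1–6 → 6 bp
  7–16 → 10 bp
  17–38 → 22 bp
  39–122 → 84 bp
Sorted largest to smallest: 84, 22, 10, 6 bp.

84, 22, 10, 6 bp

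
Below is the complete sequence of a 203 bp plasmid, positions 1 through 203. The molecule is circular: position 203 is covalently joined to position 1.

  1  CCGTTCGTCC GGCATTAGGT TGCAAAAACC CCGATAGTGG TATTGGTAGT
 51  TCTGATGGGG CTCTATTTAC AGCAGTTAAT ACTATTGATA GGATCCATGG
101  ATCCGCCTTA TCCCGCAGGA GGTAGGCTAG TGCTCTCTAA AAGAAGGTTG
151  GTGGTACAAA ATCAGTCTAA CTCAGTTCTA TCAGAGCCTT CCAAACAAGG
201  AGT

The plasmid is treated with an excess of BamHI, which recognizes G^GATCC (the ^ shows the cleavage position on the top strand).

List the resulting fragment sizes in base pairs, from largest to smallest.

195, 8 bp

BamHI sites (GGATCC) start at positions 91, 99.
BamHI cuts after the first base of each site, so after positions 91, 99.
Circular molecule, 2 cuts → 2 fragments:
  92–99 → 8 bp
  100–203 then 1–91 → 104 + 91 = 195 bp
Sorted largest to smallest: 195, 8 bp.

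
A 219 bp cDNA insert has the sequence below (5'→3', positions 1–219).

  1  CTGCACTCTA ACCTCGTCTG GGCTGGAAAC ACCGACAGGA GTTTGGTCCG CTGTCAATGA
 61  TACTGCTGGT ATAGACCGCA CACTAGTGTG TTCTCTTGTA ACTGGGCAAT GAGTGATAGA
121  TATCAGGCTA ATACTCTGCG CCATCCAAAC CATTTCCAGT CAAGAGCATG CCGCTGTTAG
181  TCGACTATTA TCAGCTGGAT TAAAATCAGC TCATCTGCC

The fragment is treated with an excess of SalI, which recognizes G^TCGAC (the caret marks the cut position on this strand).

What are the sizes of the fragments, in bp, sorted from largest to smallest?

The SalI site (GTCGAC) starts at position 180.
SalI cuts after the first base of each site, so after position 180.
Linear molecule, 1 cut → 2 fragments:
  1–180 → 180 bp
  181–219 → 39 bp
Sorted largest to smallest: 180, 39 bp.

180, 39 bp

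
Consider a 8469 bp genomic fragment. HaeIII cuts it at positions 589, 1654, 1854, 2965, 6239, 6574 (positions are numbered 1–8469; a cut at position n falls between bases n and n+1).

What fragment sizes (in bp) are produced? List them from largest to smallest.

3274, 1895, 1111, 1065, 589, 335, 200 bp

Linear molecule, 6 cuts → 7 fragments:
  589 − 0 = 589 bp
  1654 − 589 = 1065 bp
  1854 − 1654 = 200 bp
  2965 − 1854 = 1111 bp
  6239 − 2965 = 3274 bp
  6574 − 6239 = 335 bp
  8469 − 6574 = 1895 bp
Sorted largest to smallest: 3274, 1895, 1111, 1065, 589, 335, 200 bp.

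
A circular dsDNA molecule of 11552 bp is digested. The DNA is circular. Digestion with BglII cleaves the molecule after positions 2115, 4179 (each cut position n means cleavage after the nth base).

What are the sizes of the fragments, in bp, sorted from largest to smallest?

Circular molecule, 2 cuts → 2 fragments:
  4179 − 2115 = 2064 bp
  wrap: 11552 − 4179 + 2115 = 9488 bp
Sorted largest to smallest: 9488, 2064 bp.

9488, 2064 bp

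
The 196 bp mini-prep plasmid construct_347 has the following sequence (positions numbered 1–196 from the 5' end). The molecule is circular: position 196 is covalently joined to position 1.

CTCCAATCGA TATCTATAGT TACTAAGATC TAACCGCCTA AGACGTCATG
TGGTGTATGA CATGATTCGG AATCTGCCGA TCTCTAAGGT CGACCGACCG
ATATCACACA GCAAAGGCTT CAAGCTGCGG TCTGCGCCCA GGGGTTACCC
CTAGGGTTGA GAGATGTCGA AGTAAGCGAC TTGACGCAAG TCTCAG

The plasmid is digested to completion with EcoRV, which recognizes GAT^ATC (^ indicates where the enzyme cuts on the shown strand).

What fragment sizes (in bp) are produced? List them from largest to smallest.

105, 91 bp

EcoRV sites (GATATC) start at positions 9, 100.
EcoRV cuts after base 3 of each site, so after positions 11, 102.
Circular molecule, 2 cuts → 2 fragments:
  12–102 → 91 bp
  103–196 then 1–11 → 94 + 11 = 105 bp
Sorted largest to smallest: 105, 91 bp.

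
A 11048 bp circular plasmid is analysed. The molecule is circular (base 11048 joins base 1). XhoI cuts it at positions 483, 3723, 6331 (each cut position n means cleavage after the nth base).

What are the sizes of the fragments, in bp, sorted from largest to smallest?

5200, 3240, 2608 bp

Circular molecule, 3 cuts → 3 fragments:
  3723 − 483 = 3240 bp
  6331 − 3723 = 2608 bp
  wrap: 11048 − 6331 + 483 = 5200 bp
Sorted largest to smallest: 5200, 3240, 2608 bp.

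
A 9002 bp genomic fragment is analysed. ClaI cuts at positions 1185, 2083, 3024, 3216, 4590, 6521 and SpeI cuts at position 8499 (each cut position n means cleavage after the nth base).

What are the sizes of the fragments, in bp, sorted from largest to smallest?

1978, 1931, 1374, 1185, 941, 898, 503, 192 bp

Combined cut positions (sorted): 1185, 2083, 3024, 3216, 4590, 6521, 8499.
Linear molecule, 7 cuts → 8 fragments:
  1185 − 0 = 1185 bp
  2083 − 1185 = 898 bp
  3024 − 2083 = 941 bp
  3216 − 3024 = 192 bp
  4590 − 3216 = 1374 bp
  6521 − 4590 = 1931 bp
  8499 − 6521 = 1978 bp
  9002 − 8499 = 503 bp
Sorted largest to smallest: 1978, 1931, 1374, 1185, 941, 898, 503, 192 bp.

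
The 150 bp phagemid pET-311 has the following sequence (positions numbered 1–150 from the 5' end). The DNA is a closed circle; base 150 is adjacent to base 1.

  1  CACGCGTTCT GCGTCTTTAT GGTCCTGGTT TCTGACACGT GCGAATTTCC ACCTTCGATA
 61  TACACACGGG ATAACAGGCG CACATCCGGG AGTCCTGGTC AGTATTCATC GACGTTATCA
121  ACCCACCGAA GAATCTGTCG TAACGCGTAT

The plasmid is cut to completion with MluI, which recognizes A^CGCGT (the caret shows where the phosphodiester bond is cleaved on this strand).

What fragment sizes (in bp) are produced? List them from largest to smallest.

MluI sites (ACGCGT) start at positions 2, 143.
MluI cuts after the first base of each site, so after positions 2, 143.
Circular molecule, 2 cuts → 2 fragments:
  3–143 → 141 bp
  144–150 then 1–2 → 7 + 2 = 9 bp
Sorted largest to smallest: 141, 9 bp.

141, 9 bp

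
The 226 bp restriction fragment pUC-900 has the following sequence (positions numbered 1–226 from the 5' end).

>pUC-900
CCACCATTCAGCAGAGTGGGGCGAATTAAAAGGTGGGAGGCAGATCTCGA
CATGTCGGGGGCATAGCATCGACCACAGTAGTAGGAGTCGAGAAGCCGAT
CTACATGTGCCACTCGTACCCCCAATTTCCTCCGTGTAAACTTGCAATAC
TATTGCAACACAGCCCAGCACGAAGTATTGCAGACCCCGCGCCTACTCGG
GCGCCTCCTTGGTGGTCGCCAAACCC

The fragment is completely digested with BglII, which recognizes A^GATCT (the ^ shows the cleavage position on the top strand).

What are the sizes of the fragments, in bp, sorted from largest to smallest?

The BglII site (AGATCT) starts at position 42.
BglII cuts after the first base of each site, so after position 42.
Linear molecule, 1 cut → 2 fragments:
  1–42 → 42 bp
  43–226 → 184 bp
Sorted largest to smallest: 184, 42 bp.

184, 42 bp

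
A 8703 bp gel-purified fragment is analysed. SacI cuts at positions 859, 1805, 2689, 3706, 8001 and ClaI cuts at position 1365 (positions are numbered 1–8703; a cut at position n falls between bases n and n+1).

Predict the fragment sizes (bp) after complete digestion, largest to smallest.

Combined cut positions (sorted): 859, 1365, 1805, 2689, 3706, 8001.
Linear molecule, 6 cuts → 7 fragments:
  859 − 0 = 859 bp
  1365 − 859 = 506 bp
  1805 − 1365 = 440 bp
  2689 − 1805 = 884 bp
  3706 − 2689 = 1017 bp
  8001 − 3706 = 4295 bp
  8703 − 8001 = 702 bp
Sorted largest to smallest: 4295, 1017, 884, 859, 702, 506, 440 bp.

4295, 1017, 884, 859, 702, 506, 440 bp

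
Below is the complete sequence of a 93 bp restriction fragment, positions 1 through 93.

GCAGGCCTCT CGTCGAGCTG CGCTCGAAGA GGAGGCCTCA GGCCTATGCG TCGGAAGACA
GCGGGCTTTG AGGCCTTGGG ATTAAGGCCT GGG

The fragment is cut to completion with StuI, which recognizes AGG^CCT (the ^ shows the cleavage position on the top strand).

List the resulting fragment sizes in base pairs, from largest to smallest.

StuI sites (AGGCCT) start at positions 3, 33, 40, 71, 85.
StuI cuts after base 3 of each site, so after positions 5, 35, 42, 73, 87.
Linear molecule, 5 cuts → 6 fragments:
  1–5 → 5 bp
  6–35 → 30 bp
  36–42 → 7 bp
  43–73 → 31 bp
  74–87 → 14 bp
  88–93 → 6 bp
Sorted largest to smallest: 31, 30, 14, 7, 6, 5 bp.

31, 30, 14, 7, 6, 5 bp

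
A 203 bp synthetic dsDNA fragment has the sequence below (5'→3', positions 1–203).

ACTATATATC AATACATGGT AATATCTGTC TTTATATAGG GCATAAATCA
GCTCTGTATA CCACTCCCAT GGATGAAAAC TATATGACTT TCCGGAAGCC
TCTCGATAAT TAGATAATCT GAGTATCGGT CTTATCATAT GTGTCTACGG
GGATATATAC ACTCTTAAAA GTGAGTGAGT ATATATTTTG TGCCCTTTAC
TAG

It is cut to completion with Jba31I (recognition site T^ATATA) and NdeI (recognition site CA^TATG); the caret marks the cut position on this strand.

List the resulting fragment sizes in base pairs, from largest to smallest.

104, 30, 26, 23, 17, 3 bp

Jba31I sites (TATATA) start at positions 3, 33, 154, 180.
Jba31I cuts after the first base of each site, so after positions 3, 33, 154, 180.
The NdeI site (CATATG) starts at position 136.
NdeI cuts after base 2 of each site, so after position 137.
Combined cut positions: 3, 33, 137, 154, 180.
Linear molecule, 5 cuts → 6 fragments:
  1–3 → 3 bp
  4–33 → 30 bp
  34–137 → 104 bp
  138–154 → 17 bp
  155–180 → 26 bp
  181–203 → 23 bp
Sorted largest to smallest: 104, 30, 26, 23, 17, 3 bp.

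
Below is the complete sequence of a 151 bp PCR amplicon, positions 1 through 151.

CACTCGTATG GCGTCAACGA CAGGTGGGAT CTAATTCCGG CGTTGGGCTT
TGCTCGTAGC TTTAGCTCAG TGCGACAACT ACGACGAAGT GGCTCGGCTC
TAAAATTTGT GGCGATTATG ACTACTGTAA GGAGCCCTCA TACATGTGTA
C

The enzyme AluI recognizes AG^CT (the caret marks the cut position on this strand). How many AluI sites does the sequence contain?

AGCT occurs starting at positions 58, 64.
AluI cuts at 2 sites.

2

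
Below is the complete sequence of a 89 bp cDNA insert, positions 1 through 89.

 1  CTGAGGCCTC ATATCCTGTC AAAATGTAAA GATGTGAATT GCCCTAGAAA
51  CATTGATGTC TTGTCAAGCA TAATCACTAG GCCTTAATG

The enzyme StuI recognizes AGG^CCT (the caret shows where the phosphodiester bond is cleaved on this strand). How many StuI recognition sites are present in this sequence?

2

AGGCCT occurs starting at positions 4, 79.
StuI cuts at 2 sites.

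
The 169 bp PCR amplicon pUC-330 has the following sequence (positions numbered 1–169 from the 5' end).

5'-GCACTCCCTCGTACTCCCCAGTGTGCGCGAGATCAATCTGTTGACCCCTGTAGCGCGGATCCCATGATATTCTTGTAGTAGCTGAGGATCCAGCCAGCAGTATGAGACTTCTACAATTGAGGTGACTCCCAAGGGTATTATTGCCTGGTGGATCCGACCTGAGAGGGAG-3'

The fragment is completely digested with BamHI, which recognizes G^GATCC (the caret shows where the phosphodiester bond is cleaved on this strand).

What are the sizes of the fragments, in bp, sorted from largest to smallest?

BamHI sites (GGATCC) start at positions 57, 86, 150.
BamHI cuts after the first base of each site, so after positions 57, 86, 150.
Linear molecule, 3 cuts → 4 fragments:
  1–57 → 57 bp
  58–86 → 29 bp
  87–150 → 64 bp
  151–169 → 19 bp
Sorted largest to smallest: 64, 57, 29, 19 bp.

64, 57, 29, 19 bp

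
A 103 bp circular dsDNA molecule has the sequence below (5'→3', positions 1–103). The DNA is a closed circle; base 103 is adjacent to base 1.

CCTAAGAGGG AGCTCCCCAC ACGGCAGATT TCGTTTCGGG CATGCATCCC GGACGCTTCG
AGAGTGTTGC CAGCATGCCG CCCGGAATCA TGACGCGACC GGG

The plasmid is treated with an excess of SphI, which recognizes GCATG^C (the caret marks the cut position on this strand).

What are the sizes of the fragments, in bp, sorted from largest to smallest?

SphI sites (GCATGC) start at positions 40, 73.
SphI cuts after base 5 of each site (before the last base), so after positions 44, 77.
Circular molecule, 2 cuts → 2 fragments:
  45–77 → 33 bp
  78–103 then 1–44 → 26 + 44 = 70 bp
Sorted largest to smallest: 70, 33 bp.

70, 33 bp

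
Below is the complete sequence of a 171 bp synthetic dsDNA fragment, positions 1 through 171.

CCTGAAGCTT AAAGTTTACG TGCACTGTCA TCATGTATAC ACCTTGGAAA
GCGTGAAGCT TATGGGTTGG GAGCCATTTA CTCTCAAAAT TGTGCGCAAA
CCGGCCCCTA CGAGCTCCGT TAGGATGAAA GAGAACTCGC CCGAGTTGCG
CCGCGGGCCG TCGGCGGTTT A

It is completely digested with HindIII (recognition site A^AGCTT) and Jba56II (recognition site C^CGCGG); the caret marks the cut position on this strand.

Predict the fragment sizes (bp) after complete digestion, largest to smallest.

95, 51, 20, 5 bp

HindIII sites (AAGCTT) start at positions 5, 56.
HindIII cuts after the first base of each site, so after positions 5, 56.
The Jba56II site (CCGCGG) starts at position 151.
Jba56II cuts after the first base of each site, so after position 151.
Combined cut positions: 5, 56, 151.
Linear molecule, 3 cuts → 4 fragments:
  1–5 → 5 bp
  6–56 → 51 bp
  57–151 → 95 bp
  152–171 → 20 bp
Sorted largest to smallest: 95, 51, 20, 5 bp.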